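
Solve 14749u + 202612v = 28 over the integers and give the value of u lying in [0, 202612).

78660

Reduce mod 202612: 14749u ≡ 28 (mod 202612). With g = gcd(14749, 202612) = 1 dividing 28, divide through: 14749u ≡ 28 (mod 202612).
Since gcd(14749, 202612) = 1, u ≡ 28·(14749)⁻¹ ≡ 78660 (mod 202612). Smallest non-negative: 78660.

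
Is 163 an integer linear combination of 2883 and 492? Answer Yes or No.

No

By Bézout, 2883u + 492v = 163 has integer solutions iff gcd(2883, 492) | 163.
Euclid: 2883 = 5·492 + 423; 492 = 1·423 + 69; 423 = 6·69 + 9; 69 = 7·9 + 6; 9 = 1·6 + 3; 6 = 2·3 + 0. gcd = 3; 163 mod 3 = 1. No.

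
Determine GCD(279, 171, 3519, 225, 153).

9

gcd(279, 171): 279 = 1·171 + 108; 171 = 1·108 + 63; 108 = 1·63 + 45; 63 = 1·45 + 18; 45 = 2·18 + 9; 18 = 2·9 + 0 → 9
gcd(9, 3519): 3519 = 391·9 + 0 → 9
gcd(9, 225): 225 = 25·9 + 0 → 9
gcd(9, 153): 153 = 17·9 + 0 → 9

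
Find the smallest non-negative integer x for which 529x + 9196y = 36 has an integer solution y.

gcd(529, 9196) = 1 (Euclid: 9196 = 17·529 + 203; 529 = 2·203 + 123; 203 = 1·123 + 80; 123 = 1·80 + 43; 80 = 1·43 + 37; 43 = 1·37 + 6; 37 = 6·6 + 1; 6 = 6·1 + 0), and 1 | 36.
Extended Euclid: 529·(-1495) + 9196·(86) = 1. Scale by 36: x₀ = -53820.
General solution x = x₀ + 9196t; reducing mod 9196 gives x = 1356 (and y = -78).

1356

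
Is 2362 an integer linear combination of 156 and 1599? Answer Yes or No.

No

By Bézout, 156p + 1599q = 2362 has integer solutions iff gcd(156, 1599) | 2362.
Euclid: 1599 = 10·156 + 39; 156 = 4·39 + 0. gcd = 39; 2362 mod 39 = 22. No.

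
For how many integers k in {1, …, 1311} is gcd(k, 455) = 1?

Prime factors of 455: 5, 7, 13. Count integers ≤ 1311 divisible by none of them.
By inclusion–exclusion: 1311 − ⌊1311/5⌋ − ⌊1311/7⌋ − ⌊1311/13⌋ + ⌊1311/35⌋ + ⌊1311/65⌋ + ⌊1311/91⌋ − ⌊1311/455⌋ = 831.

831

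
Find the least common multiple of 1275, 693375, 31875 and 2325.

1275 = 3 · 5² · 17; 693375 = 3 · 5³ · 43²; 31875 = 3 · 5⁴ · 17; 2325 = 3 · 5² · 31
lcm takes max exponent of each prime: 3 · 5⁴ · 17 · 31 · 43² = 1827043125

1827043125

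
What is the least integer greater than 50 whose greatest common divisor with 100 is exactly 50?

gcd(m, 100) = 50 forces 50 | m; write m = 50s. Then gcd(50s, 50·2) = 50·gcd(s, 2), so need gcd(s, 2) = 1.
50s > 50 gives s ≥ 2. The least s ≥ 2 coprime to 2 is 3, so m = 50·3 = 150.

150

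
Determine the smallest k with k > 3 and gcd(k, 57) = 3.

57 = 3·19. Any k with gcd(k, 57) = 3 is a multiple of 3, say 3s, with s coprime to 19.
Need s > 3/3, so s ≥ 2. First s ≥ 2 with gcd(s, 19) = 1 is s = 2. Thus k = 3·2 = 6.

6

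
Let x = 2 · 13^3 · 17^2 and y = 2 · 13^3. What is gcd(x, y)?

min exponent per shared prime: 2 · 13^3 = 4394

4394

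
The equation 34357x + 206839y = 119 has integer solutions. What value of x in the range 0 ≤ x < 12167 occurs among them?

1186

gcd(34357, 206839) = 17 (Euclid: 206839 = 6·34357 + 697; 34357 = 49·697 + 204; 697 = 3·204 + 85; 204 = 2·85 + 34; 85 = 2·34 + 17; 34 = 2·17 + 0), and 17 | 119.
Extended Euclid: 34357·(-5045) + 206839·(838) = 17. Scale by 7: x₀ = -35315.
General solution x = x₀ + 12167t; reducing mod 12167 gives x = 1186 (and y = -197).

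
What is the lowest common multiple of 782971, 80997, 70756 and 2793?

178517388

lcm(782971, 80997) = 782971·80997/gcd = 63418302087/26999 = 2348913
lcm(2348913, 70756) = 2348913·70756/gcd = 166199688228/931 = 178517388
lcm(178517388, 2793) = 178517388·2793/gcd = 498599064684/2793 = 178517388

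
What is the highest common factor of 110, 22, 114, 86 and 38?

2

110 = 2 · 5 · 11; 22 = 2 · 11; 114 = 2 · 3 · 19; 86 = 2 · 43; 38 = 2 · 19
gcd takes min exponent of each prime: 2 = 2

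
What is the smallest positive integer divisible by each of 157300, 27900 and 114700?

157300 = 2² · 5² · 11² · 13; 27900 = 2² · 3² · 5² · 31; 114700 = 2² · 5² · 31 · 37
lcm takes max exponent of each prime: 2² · 3² · 5² · 11² · 13 · 31 · 37 = 1623807900

1623807900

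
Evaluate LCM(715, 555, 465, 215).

715 = 5 · 11 · 13; 555 = 3 · 5 · 37; 465 = 3 · 5 · 31; 215 = 5 · 43
lcm takes max exponent of each prime: 3 · 5 · 11 · 13 · 31 · 37 · 43 = 105793545

105793545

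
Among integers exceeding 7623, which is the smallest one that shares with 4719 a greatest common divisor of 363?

7986

4719 = 363·13. Any a with gcd(a, 4719) = 363 is a multiple of 363, say 363s, with s coprime to 13.
Need s > 7623/363, so s ≥ 22. First s ≥ 22 with gcd(s, 13) = 1 is s = 22. Thus a = 363·22 = 7986.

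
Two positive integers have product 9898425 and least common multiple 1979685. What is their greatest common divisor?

5

From gcd × lcm = pq: gcd = 9898425 / 1979685 = 5.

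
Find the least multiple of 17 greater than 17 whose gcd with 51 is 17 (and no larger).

Multiples of 17 above 17: 17·2, 17·3, … . Need the cofactor coprime to 51/17 = 3.
Checking s = 2, 3, … the first with gcd(s, 3) = 1 is s = 2, giving 34.

34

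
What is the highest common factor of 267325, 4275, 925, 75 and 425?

gcd(267325, 4275): 267325 = 62·4275 + 2275; 4275 = 1·2275 + 2000; 2275 = 1·2000 + 275; 2000 = 7·275 + 75; 275 = 3·75 + 50; 75 = 1·50 + 25; 50 = 2·25 + 0 → 25
gcd(25, 925): 925 = 37·25 + 0 → 25
gcd(25, 75): 75 = 3·25 + 0 → 25
gcd(25, 425): 425 = 17·25 + 0 → 25

25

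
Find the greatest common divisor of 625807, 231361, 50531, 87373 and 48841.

625807 = 7 · 13² · 23²; 231361 = 13² · 37²; 50531 = 13³ · 23; 87373 = 11 · 13² · 47; 48841 = 13² · 17²
gcd takes min exponent of each prime: 13² = 169

169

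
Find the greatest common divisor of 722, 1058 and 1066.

722 = 2 · 19²; 1058 = 2 · 23²; 1066 = 2 · 13 · 41
gcd takes min exponent of each prime: 2 = 2

2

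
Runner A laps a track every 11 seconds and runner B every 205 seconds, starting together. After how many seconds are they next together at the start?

gcd first: 205 = 18·11 + 7; 11 = 1·7 + 4; 7 = 1·4 + 3; 4 = 1·3 + 1; 3 = 3·1 + 0 → gcd = 1
lcm = 11·205/gcd = 2255/1 = 2255

2255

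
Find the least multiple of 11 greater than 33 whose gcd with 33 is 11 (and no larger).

44

gcd(a, 33) = 11 forces 11 | a; write a = 11s. Then gcd(11s, 11·3) = 11·gcd(s, 3), so need gcd(s, 3) = 1.
11s > 33 gives s ≥ 4. The least s ≥ 4 coprime to 3 is 4, so a = 11·4 = 44.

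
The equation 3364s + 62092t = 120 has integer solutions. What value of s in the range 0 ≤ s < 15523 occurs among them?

15320

Euclid: 62092 = 18·3364 + 1540; 3364 = 2·1540 + 284; 1540 = 5·284 + 120; 284 = 2·120 + 44; 120 = 2·44 + 32; 44 = 1·32 + 12; 32 = 2·12 + 8; 12 = 1·8 + 4; 8 = 2·4 + 0 → gcd = 4; 120 = 4·30.
Back-substitution yields 3364·(5685) + 62092·(-308) = 4, so one solution is s = 5685·30 = 170550, t = -308·30 = -9240.
Solutions in s differ by 62092/4 = 15523; the one in [0, 15523) is 170550 mod 15523 = 15320.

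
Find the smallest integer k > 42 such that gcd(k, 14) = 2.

14 = 2·7. Any k with gcd(k, 14) = 2 is a multiple of 2, say 2s, with s coprime to 7.
Need s > 42/2, so s ≥ 22. First s ≥ 22 with gcd(s, 7) = 1 is s = 22. Thus k = 2·22 = 44.

44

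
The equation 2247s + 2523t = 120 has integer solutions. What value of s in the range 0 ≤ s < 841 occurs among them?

gcd(2247, 2523) = 3 (Euclid: 2523 = 1·2247 + 276; 2247 = 8·276 + 39; 276 = 7·39 + 3; 39 = 13·3 + 0), and 3 | 120.
Extended Euclid: 2247·(-64) + 2523·(57) = 3. Scale by 40: s₀ = -2560.
General solution s = s₀ + 841k; reducing mod 841 gives s = 804 (and t = -716).

804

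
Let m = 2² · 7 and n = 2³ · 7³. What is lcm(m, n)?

2744

max exponent per prime: 2³ · 7³ = 2744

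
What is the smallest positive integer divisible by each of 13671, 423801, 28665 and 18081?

13671 = 3² · 7² · 31; 423801 = 3² · 7² · 31²; 28665 = 3² · 5 · 7² · 13; 18081 = 3² · 7² · 41
lcm takes max exponent of each prime: 3² · 5 · 7² · 13 · 31² · 41 = 1129429665

1129429665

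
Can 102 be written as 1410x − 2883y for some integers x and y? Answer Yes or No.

Yes

gcd(1410, 2883): 2883 = 2·1410 + 63; 1410 = 22·63 + 24; 63 = 2·24 + 15; 24 = 1·15 + 9; 15 = 1·9 + 6; 9 = 1·6 + 3; 6 = 2·3 + 0 → 3
3 divides 102, so a solution exists.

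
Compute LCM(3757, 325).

93925

gcd first: 3757 = 11·325 + 182; 325 = 1·182 + 143; 182 = 1·143 + 39; 143 = 3·39 + 26; 39 = 1·26 + 13; 26 = 2·13 + 0 → gcd = 13
lcm = 3757·325/gcd = 1221025/13 = 93925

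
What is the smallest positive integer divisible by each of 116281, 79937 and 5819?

116281 = 11² · 31²; 79937 = 11 · 13² · 43; 5819 = 11 · 23²
lcm takes max exponent of each prime: 11² · 13² · 23² · 31² · 43 = 447012420283

447012420283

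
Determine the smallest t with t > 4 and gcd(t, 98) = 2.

6

98 = 2·49. Any t with gcd(t, 98) = 2 is a multiple of 2, say 2s, with s coprime to 49.
Need s > 4/2, so s ≥ 3. First s ≥ 3 with gcd(s, 49) = 1 is s = 3. Thus t = 2·3 = 6.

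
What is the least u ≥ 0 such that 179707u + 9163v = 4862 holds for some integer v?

gcd(179707, 9163) = 187 (Euclid: 179707 = 19·9163 + 5610; 9163 = 1·5610 + 3553; 5610 = 1·3553 + 2057; 3553 = 1·2057 + 1496; 2057 = 1·1496 + 561; 1496 = 2·561 + 374; 561 = 1·374 + 187; 374 = 2·187 + 0), and 187 | 4862.
Extended Euclid: 179707·(18) + 9163·(-353) = 187. Scale by 26: u₀ = 468.
General solution u = u₀ + 49t; reducing mod 49 gives u = 27 (and v = -529).

27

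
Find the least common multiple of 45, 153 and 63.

5355

lcm(45, 153) = 45·153/gcd = 6885/9 = 765
lcm(765, 63) = 765·63/gcd = 48195/9 = 5355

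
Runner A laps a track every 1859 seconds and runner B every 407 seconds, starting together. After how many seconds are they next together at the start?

gcd first: 1859 = 4·407 + 231; 407 = 1·231 + 176; 231 = 1·176 + 55; 176 = 3·55 + 11; 55 = 5·11 + 0 → gcd = 11
lcm = 1859·407/gcd = 756613/11 = 68783

68783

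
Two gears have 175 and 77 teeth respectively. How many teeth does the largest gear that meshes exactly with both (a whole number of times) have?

7

Euclid: 175 = 2·77 + 21; 77 = 3·21 + 14; 21 = 1·14 + 7; 14 = 2·7 + 0. Last nonzero remainder: 7.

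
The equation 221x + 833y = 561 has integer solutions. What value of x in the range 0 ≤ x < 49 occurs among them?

Reduce mod 833: 221x ≡ 561 (mod 833). With g = gcd(221, 833) = 17 dividing 561, divide through: 13x ≡ 33 (mod 49).
Since gcd(13, 49) = 1, x ≡ 33·(13)⁻¹ ≡ 44 (mod 49). Smallest non-negative: 44.

44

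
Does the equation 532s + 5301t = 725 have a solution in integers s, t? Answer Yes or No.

No

gcd(532, 5301): 5301 = 9·532 + 513; 532 = 1·513 + 19; 513 = 27·19 + 0 → 19
19 does not divide 725, so a solution does not exist.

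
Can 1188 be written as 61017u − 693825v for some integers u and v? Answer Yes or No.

Yes

gcd(61017, 693825): 693825 = 11·61017 + 22638; 61017 = 2·22638 + 15741; 22638 = 1·15741 + 6897; 15741 = 2·6897 + 1947; 6897 = 3·1947 + 1056; 1947 = 1·1056 + 891; 1056 = 1·891 + 165; 891 = 5·165 + 66; 165 = 2·66 + 33; 66 = 2·33 + 0 → 33
33 divides 1188, so a solution exists.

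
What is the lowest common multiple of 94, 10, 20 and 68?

94 = 2 · 47; 10 = 2 · 5; 20 = 2² · 5; 68 = 2² · 17
lcm takes max exponent of each prime: 2² · 5 · 17 · 47 = 15980

15980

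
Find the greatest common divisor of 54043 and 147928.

Euclid: 147928 = 2·54043 + 39842; 54043 = 1·39842 + 14201; 39842 = 2·14201 + 11440; 14201 = 1·11440 + 2761; 11440 = 4·2761 + 396; 2761 = 6·396 + 385; 396 = 1·385 + 11; 385 = 35·11 + 0. Last nonzero remainder: 11.

11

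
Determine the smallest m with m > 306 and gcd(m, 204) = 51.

Multiples of 51 above 306: 51·7, 51·8, … . Need the cofactor coprime to 204/51 = 4.
Checking s = 7, 8, … the first with gcd(s, 4) = 1 is s = 7, giving 357.

357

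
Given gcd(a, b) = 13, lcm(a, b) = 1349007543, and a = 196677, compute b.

89167

a·b = gcd·lcm = 13·1349007543 = 17537098059, so b = 17537098059/196677 = 89167.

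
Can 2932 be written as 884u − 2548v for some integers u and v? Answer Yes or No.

No

gcd(884, 2548): 2548 = 2·884 + 780; 884 = 1·780 + 104; 780 = 7·104 + 52; 104 = 2·52 + 0 → 52
52 does not divide 2932, so a solution does not exist.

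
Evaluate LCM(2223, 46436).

417924

gcd first: 46436 = 20·2223 + 1976; 2223 = 1·1976 + 247; 1976 = 8·247 + 0 → gcd = 247
lcm = 2223·46436/gcd = 103227228/247 = 417924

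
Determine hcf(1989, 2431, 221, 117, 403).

13

gcd(1989, 2431): 2431 = 1·1989 + 442; 1989 = 4·442 + 221; 442 = 2·221 + 0 → 221
gcd(221, 221): 221 = 1·221 + 0 → 221
gcd(221, 117): 221 = 1·117 + 104; 117 = 1·104 + 13; 104 = 8·13 + 0 → 13
gcd(13, 403): 403 = 31·13 + 0 → 13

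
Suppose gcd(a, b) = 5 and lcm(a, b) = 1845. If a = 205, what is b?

45

Using ab = gcd(a,b)·lcm(a,b) = 5·1845 = 9225, we get b = 9225/205 = 45.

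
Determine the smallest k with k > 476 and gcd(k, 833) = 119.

595

833 = 119·7. Any k with gcd(k, 833) = 119 is a multiple of 119, say 119s, with s coprime to 7.
Need s > 476/119, so s ≥ 5. First s ≥ 5 with gcd(s, 7) = 1 is s = 5. Thus k = 119·5 = 595.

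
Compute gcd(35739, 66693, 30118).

11

35739 = 3² · 11 · 19²; 66693 = 3 · 11 · 43 · 47; 30118 = 2 · 11 · 37²
gcd takes min exponent of each prime: 11 = 11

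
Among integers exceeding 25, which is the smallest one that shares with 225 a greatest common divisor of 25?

50

Multiples of 25 above 25: 25·2, 25·3, … . Need the cofactor coprime to 225/25 = 9.
Checking s = 2, 3, … the first with gcd(s, 9) = 1 is s = 2, giving 50.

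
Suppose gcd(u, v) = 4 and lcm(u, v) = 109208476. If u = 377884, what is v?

1156

u·v = gcd·lcm = 4·109208476 = 436833904, so v = 436833904/377884 = 1156.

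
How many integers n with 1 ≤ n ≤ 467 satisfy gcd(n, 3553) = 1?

Prime factors of 3553: 11, 17, 19. Count integers ≤ 467 divisible by none of them.
By inclusion–exclusion: 467 − ⌊467/11⌋ − ⌊467/17⌋ − ⌊467/19⌋ + ⌊467/187⌋ + ⌊467/209⌋ + ⌊467/323⌋ − ⌊467/3553⌋ = 379.

379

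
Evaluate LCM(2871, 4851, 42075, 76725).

lcm(2871, 4851) = 2871·4851/gcd = 13927221/99 = 140679
lcm(140679, 42075) = 140679·42075/gcd = 5919068925/99 = 59788575
lcm(59788575, 76725) = 59788575·76725/gcd = 4587278416875/2475 = 1853445825

1853445825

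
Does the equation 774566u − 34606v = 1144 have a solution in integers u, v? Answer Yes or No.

Yes

By Bézout, 774566u − 34606v = 1144 has integer solutions iff gcd(774566, 34606) | 1144.
Euclid: 774566 = 22·34606 + 13234; 34606 = 2·13234 + 8138; 13234 = 1·8138 + 5096; 8138 = 1·5096 + 3042; 5096 = 1·3042 + 2054; 3042 = 1·2054 + 988; 2054 = 2·988 + 78; 988 = 12·78 + 52; 78 = 1·52 + 26; 52 = 2·26 + 0. gcd = 26; 1144 mod 26 = 0. Yes.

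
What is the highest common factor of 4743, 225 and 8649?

9

gcd(4743, 225): 4743 = 21·225 + 18; 225 = 12·18 + 9; 18 = 2·9 + 0 → 9
gcd(9, 8649): 8649 = 961·9 + 0 → 9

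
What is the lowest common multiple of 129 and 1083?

46569

gcd first: 1083 = 8·129 + 51; 129 = 2·51 + 27; 51 = 1·27 + 24; 27 = 1·24 + 3; 24 = 8·3 + 0 → gcd = 3
lcm = 129·1083/gcd = 139707/3 = 46569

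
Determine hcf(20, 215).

5

Euclid: 215 = 10·20 + 15; 20 = 1·15 + 5; 15 = 3·5 + 0. Last nonzero remainder: 5.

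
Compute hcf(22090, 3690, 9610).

22090 = 2 · 5 · 47²; 3690 = 2 · 3² · 5 · 41; 9610 = 2 · 5 · 31²
gcd takes min exponent of each prime: 2 · 5 = 10

10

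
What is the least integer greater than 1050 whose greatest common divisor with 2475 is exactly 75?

1200

2475 = 75·33. Any m with gcd(m, 2475) = 75 is a multiple of 75, say 75s, with s coprime to 33.
Need s > 1050/75, so s ≥ 15. First s ≥ 15 with gcd(s, 33) = 1 is s = 16. Thus m = 75·16 = 1200.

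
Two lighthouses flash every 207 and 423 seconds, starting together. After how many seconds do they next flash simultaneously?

gcd first: 423 = 2·207 + 9; 207 = 23·9 + 0 → gcd = 9
lcm = 207·423/gcd = 87561/9 = 9729

9729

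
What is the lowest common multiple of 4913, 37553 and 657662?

lcm(4913, 37553) = 4913·37553/gcd = 184497889/17 = 10852817
lcm(10852817, 657662) = 10852817·657662/gcd = 7137485333854/17 = 419852078462

419852078462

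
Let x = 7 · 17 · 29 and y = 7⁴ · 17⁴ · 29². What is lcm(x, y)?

168649027561

max exponent per prime: 7⁴ · 17⁴ · 29² = 168649027561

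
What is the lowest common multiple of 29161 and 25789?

752033029

gcd first: 29161 = 1·25789 + 3372; 25789 = 7·3372 + 2185; 3372 = 1·2185 + 1187; 2185 = 1·1187 + 998; 1187 = 1·998 + 189; 998 = 5·189 + 53; 189 = 3·53 + 30; 53 = 1·30 + 23; 30 = 1·23 + 7; 23 = 3·7 + 2; 7 = 3·2 + 1; 2 = 2·1 + 0 → gcd = 1
lcm = 29161·25789/gcd = 752033029/1 = 752033029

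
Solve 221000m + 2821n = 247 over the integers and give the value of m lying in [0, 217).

gcd(221000, 2821) = 13 (Euclid: 221000 = 78·2821 + 962; 2821 = 2·962 + 897; 962 = 1·897 + 65; 897 = 13·65 + 52; 65 = 1·52 + 13; 52 = 4·13 + 0), and 13 | 247.
Extended Euclid: 221000·(44) + 2821·(-3447) = 13. Scale by 19: m₀ = 836.
General solution m = m₀ + 217t; reducing mod 217 gives m = 185 (and n = -14493).

185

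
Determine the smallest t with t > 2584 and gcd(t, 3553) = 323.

gcd(t, 3553) = 323 forces 323 | t; write t = 323s. Then gcd(323s, 323·11) = 323·gcd(s, 11), so need gcd(s, 11) = 1.
323s > 2584 gives s ≥ 9. The least s ≥ 9 coprime to 11 is 9, so t = 323·9 = 2907.

2907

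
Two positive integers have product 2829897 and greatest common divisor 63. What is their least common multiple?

44919

Since gcd(u,v)·lcm(u,v) = uv, lcm = 2829897/63 = 44919.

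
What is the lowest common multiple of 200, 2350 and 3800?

178600

200 = 2³ · 5²; 2350 = 2 · 5² · 47; 3800 = 2³ · 5² · 19
lcm takes max exponent of each prime: 2³ · 5² · 19 · 47 = 178600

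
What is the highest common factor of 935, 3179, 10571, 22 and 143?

11

gcd(935, 3179): 3179 = 3·935 + 374; 935 = 2·374 + 187; 374 = 2·187 + 0 → 187
gcd(187, 10571): 10571 = 56·187 + 99; 187 = 1·99 + 88; 99 = 1·88 + 11; 88 = 8·11 + 0 → 11
gcd(11, 22): 22 = 2·11 + 0 → 11
gcd(11, 143): 143 = 13·11 + 0 → 11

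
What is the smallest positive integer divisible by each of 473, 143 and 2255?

1260545

473 = 11 · 43; 143 = 11 · 13; 2255 = 5 · 11 · 41
lcm takes max exponent of each prime: 5 · 11 · 13 · 41 · 43 = 1260545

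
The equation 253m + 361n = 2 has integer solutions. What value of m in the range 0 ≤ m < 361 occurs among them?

gcd(253, 361) = 1 (Euclid: 361 = 1·253 + 108; 253 = 2·108 + 37; 108 = 2·37 + 34; 37 = 1·34 + 3; 34 = 11·3 + 1; 3 = 3·1 + 0), and 1 | 2.
Extended Euclid: 253·(-117) + 361·(82) = 1. Scale by 2: m₀ = -234.
General solution m = m₀ + 361t; reducing mod 361 gives m = 127 (and n = -89).

127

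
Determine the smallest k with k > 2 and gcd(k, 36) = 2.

Multiples of 2 above 2: 2·2, 2·3, … . Need the cofactor coprime to 36/2 = 18.
Checking s = 2, 3, … the first with gcd(s, 18) = 1 is s = 5, giving 10.

10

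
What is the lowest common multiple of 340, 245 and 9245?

30804340

340 = 2² · 5 · 17; 245 = 5 · 7²; 9245 = 5 · 43²
lcm takes max exponent of each prime: 2² · 5 · 7² · 17 · 43² = 30804340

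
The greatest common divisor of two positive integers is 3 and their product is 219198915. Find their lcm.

73066305

Since gcd(a,b)·lcm(a,b) = ab, lcm = 219198915/3 = 73066305.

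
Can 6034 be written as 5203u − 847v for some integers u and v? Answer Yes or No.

No

By Bézout, 5203u − 847v = 6034 has integer solutions iff gcd(5203, 847) | 6034.
Euclid: 5203 = 6·847 + 121; 847 = 7·121 + 0. gcd = 121; 6034 mod 121 = 105. No.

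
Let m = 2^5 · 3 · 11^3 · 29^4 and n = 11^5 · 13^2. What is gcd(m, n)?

1331

min exponent per shared prime: 11^3 = 1331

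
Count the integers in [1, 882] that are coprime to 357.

475

Prime factors of 357: 3, 7, 17. Count integers ≤ 882 divisible by none of them.
By inclusion–exclusion: 882 − ⌊882/3⌋ − ⌊882/7⌋ − ⌊882/17⌋ + ⌊882/21⌋ + ⌊882/51⌋ + ⌊882/119⌋ − ⌊882/357⌋ = 475.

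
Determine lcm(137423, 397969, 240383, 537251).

2415358165559053

137423 = 11 · 13 · 31²; 397969 = 11³ · 13 · 23; 240383 = 11 · 13 · 41²; 537251 = 11 · 13² · 17²
lcm takes max exponent of each prime: 11³ · 13² · 17² · 23 · 31² · 41² = 2415358165559053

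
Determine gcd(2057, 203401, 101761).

121

gcd(2057, 203401): 203401 = 98·2057 + 1815; 2057 = 1·1815 + 242; 1815 = 7·242 + 121; 242 = 2·121 + 0 → 121
gcd(121, 101761): 101761 = 841·121 + 0 → 121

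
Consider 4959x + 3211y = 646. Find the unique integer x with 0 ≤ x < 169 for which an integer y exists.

Reduce mod 3211: 4959x ≡ 646 (mod 3211). With g = gcd(4959, 3211) = 19 dividing 646, divide through: 261x ≡ 34 (mod 169).
Since gcd(261, 169) = 1, x ≡ 34·(261)⁻¹ ≡ 151 (mod 169). Smallest non-negative: 151.

151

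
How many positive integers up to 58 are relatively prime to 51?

51 = 3·17. Inclusion–exclusion on these primes:
58 − ⌊58/3⌋ − ⌊58/17⌋ + ⌊58/51⌋ = 37

37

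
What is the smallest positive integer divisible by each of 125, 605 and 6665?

lcm(125, 605) = 125·605/gcd = 75625/5 = 15125
lcm(15125, 6665) = 15125·6665/gcd = 100808125/5 = 20161625

20161625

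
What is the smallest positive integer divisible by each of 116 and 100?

2900

116 = 2² · 29; 100 = 2² · 5²
max exponents: 2² · 5² · 29 = 2900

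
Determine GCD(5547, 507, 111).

3

5547 = 3 · 43²; 507 = 3 · 13²; 111 = 3 · 37
gcd takes min exponent of each prime: 3 = 3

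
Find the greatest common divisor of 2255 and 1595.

2255 = 5 · 11 · 41
1595 = 5 · 11 · 29
Common: 5 · 11 = 55

55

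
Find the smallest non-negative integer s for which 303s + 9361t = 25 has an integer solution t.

gcd(303, 9361) = 1 (Euclid: 9361 = 30·303 + 271; 303 = 1·271 + 32; 271 = 8·32 + 15; 32 = 2·15 + 2; 15 = 7·2 + 1; 2 = 2·1 + 0), and 1 | 25.
Extended Euclid: 303·(-4387) + 9361·(142) = 1. Scale by 25: s₀ = -109675.
General solution s = s₀ + 9361k; reducing mod 9361 gives s = 2657 (and t = -86).

2657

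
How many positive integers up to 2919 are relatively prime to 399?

Prime factors of 399: 3, 7, 19. Count integers ≤ 2919 divisible by none of them.
By inclusion–exclusion: 2919 − ⌊2919/3⌋ − ⌊2919/7⌋ − ⌊2919/19⌋ + ⌊2919/21⌋ + ⌊2919/57⌋ + ⌊2919/133⌋ − ⌊2919/399⌋ = 1580.

1580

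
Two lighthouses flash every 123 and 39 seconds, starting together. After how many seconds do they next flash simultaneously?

123 = 3 · 41; 39 = 3 · 13
max exponents: 3 · 13 · 41 = 1599

1599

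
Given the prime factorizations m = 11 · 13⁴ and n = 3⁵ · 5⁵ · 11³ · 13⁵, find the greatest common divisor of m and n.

314171

min exponent per shared prime: 11 · 13⁴ = 314171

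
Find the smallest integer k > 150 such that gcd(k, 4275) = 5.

155

Multiples of 5 above 150: 5·31, 5·32, … . Need the cofactor coprime to 4275/5 = 855.
Checking s = 31, 32, … the first with gcd(s, 855) = 1 is s = 31, giving 155.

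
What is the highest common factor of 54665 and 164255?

65

54665 = 5 · 13 · 29²
164255 = 5 · 7 · 13 · 19²
Common: 5 · 13 = 65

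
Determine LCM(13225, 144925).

76665325

gcd first: 144925 = 10·13225 + 12675; 13225 = 1·12675 + 550; 12675 = 23·550 + 25; 550 = 22·25 + 0 → gcd = 25
lcm = 13225·144925/gcd = 1916633125/25 = 76665325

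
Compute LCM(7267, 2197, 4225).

7267 = 13² · 43; 2197 = 13³; 4225 = 5² · 13²
lcm takes max exponent of each prime: 5² · 13³ · 43 = 2361775

2361775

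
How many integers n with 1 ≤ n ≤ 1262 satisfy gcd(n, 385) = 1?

787

385 = 5·7·11. Inclusion–exclusion on these primes:
1262 − ⌊1262/5⌋ − ⌊1262/7⌋ − ⌊1262/11⌋ + ⌊1262/35⌋ + ⌊1262/55⌋ + ⌊1262/77⌋ − ⌊1262/385⌋ = 787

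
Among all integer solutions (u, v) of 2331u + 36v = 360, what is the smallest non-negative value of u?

Euclid: 2331 = 64·36 + 27; 36 = 1·27 + 9; 27 = 3·9 + 0 → gcd = 9; 360 = 9·40.
Back-substitution yields 2331·(-1) + 36·(65) = 9, so one solution is u = -1·40 = -40, v = 65·40 = 2600.
Solutions in u differ by 36/9 = 4; the one in [0, 4) is -40 mod 4 = 0.

0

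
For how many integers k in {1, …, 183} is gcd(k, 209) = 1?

209 = 11·19. Inclusion–exclusion on these primes:
183 − ⌊183/11⌋ − ⌊183/19⌋ + ⌊183/209⌋ = 158

158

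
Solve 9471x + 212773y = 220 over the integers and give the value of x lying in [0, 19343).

13457

Reduce mod 212773: 9471x ≡ 220 (mod 212773). With g = gcd(9471, 212773) = 11 dividing 220, divide through: 861x ≡ 20 (mod 19343).
Since gcd(861, 19343) = 1, x ≡ 20·(861)⁻¹ ≡ 13457 (mod 19343). Smallest non-negative: 13457.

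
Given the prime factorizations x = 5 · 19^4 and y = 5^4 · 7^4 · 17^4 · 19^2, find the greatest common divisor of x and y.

1805

min exponent per shared prime: 5 · 19^2 = 1805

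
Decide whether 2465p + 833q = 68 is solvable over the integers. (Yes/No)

gcd(2465, 833): 2465 = 2·833 + 799; 833 = 1·799 + 34; 799 = 23·34 + 17; 34 = 2·17 + 0 → 17
17 divides 68, so a solution exists.

Yes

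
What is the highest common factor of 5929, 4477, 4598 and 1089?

121

gcd(5929, 4477): 5929 = 1·4477 + 1452; 4477 = 3·1452 + 121; 1452 = 12·121 + 0 → 121
gcd(121, 4598): 4598 = 38·121 + 0 → 121
gcd(121, 1089): 1089 = 9·121 + 0 → 121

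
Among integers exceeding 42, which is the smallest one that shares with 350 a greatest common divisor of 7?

49

350 = 7·50. Any k with gcd(k, 350) = 7 is a multiple of 7, say 7s, with s coprime to 50.
Need s > 42/7, so s ≥ 7. First s ≥ 7 with gcd(s, 50) = 1 is s = 7. Thus k = 7·7 = 49.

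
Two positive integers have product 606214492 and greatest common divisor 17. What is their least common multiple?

gcd·lcm = product, so lcm = 606214492/17 = 35659676.

35659676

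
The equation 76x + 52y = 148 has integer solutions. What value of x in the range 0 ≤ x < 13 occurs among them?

Euclid: 76 = 1·52 + 24; 52 = 2·24 + 4; 24 = 6·4 + 0 → gcd = 4; 148 = 4·37.
Back-substitution yields 76·(-2) + 52·(3) = 4, so one solution is x = -2·37 = -74, y = 3·37 = 111.
Solutions in x differ by 52/4 = 13; the one in [0, 13) is -74 mod 13 = 4.

4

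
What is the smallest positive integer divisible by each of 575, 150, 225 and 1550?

320850

575 = 5² · 23; 150 = 2 · 3 · 5²; 225 = 3² · 5²; 1550 = 2 · 5² · 31
lcm takes max exponent of each prime: 2 · 3² · 5² · 23 · 31 = 320850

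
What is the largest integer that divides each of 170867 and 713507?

323

170867 = 17 · 19 · 23²
713507 = 17 · 19 · 47²
Common: 17 · 19 = 323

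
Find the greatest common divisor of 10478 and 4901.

Euclid: 10478 = 2·4901 + 676; 4901 = 7·676 + 169; 676 = 4·169 + 0. Last nonzero remainder: 169.

169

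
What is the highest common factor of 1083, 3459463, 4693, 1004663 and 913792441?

361

gcd(1083, 3459463): 3459463 = 3194·1083 + 361; 1083 = 3·361 + 0 → 361
gcd(361, 4693): 4693 = 13·361 + 0 → 361
gcd(361, 1004663): 1004663 = 2783·361 + 0 → 361
gcd(361, 913792441): 913792441 = 2531281·361 + 0 → 361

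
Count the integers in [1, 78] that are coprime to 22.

Prime factors of 22: 2, 11. Count integers ≤ 78 divisible by none of them.
By inclusion–exclusion: 78 − ⌊78/2⌋ − ⌊78/11⌋ + ⌊78/22⌋ = 35.

35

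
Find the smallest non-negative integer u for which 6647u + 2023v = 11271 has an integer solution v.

Euclid: 6647 = 3·2023 + 578; 2023 = 3·578 + 289; 578 = 2·289 + 0 → gcd = 289; 11271 = 289·39.
Back-substitution yields 6647·(-3) + 2023·(10) = 289, so one solution is u = -3·39 = -117, v = 10·39 = 390.
Solutions in u differ by 2023/289 = 7; the one in [0, 7) is -117 mod 7 = 2.

2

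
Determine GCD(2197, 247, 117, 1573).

13

2197 = 13³; 247 = 13 · 19; 117 = 3² · 13; 1573 = 11² · 13
gcd takes min exponent of each prime: 13 = 13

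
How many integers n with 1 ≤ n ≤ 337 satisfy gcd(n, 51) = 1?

51 = 3·17. Inclusion–exclusion on these primes:
337 − ⌊337/3⌋ − ⌊337/17⌋ + ⌊337/51⌋ = 212

212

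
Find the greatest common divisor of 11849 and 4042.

1

11849 = 17² · 41
4042 = 2 · 43 · 47
Common: 1 = 1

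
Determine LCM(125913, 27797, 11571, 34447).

1383606710409

lcm(125913, 27797) = 125913·27797/gcd = 3500003661/19 = 184210719
lcm(184210719, 11571) = 184210719·11571/gcd = 2131502229549/399 = 5342110851
lcm(5342110851, 34447) = 5342110851·34447/gcd = 184019692484397/133 = 1383606710409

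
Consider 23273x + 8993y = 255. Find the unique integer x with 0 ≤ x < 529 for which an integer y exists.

444

gcd(23273, 8993) = 17 (Euclid: 23273 = 2·8993 + 5287; 8993 = 1·5287 + 3706; 5287 = 1·3706 + 1581; 3706 = 2·1581 + 544; 1581 = 2·544 + 493; 544 = 1·493 + 51; 493 = 9·51 + 34; 51 = 1·34 + 17; 34 = 2·17 + 0), and 17 | 255.
Extended Euclid: 23273·(-182) + 8993·(471) = 17. Scale by 15: x₀ = -2730.
General solution x = x₀ + 529t; reducing mod 529 gives x = 444 (and y = -1149).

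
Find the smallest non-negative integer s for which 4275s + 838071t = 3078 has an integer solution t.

Reduce mod 838071: 4275s ≡ 3078 (mod 838071). With g = gcd(4275, 838071) = 171 dividing 3078, divide through: 25s ≡ 18 (mod 4901).
Since gcd(25, 4901) = 1, s ≡ 18·(25)⁻¹ ≡ 1373 (mod 4901). Smallest non-negative: 1373.

1373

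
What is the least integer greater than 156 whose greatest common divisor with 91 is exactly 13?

169

Multiples of 13 above 156: 13·13, 13·14, … . Need the cofactor coprime to 91/13 = 7.
Checking s = 13, 14, … the first with gcd(s, 7) = 1 is s = 13, giving 169.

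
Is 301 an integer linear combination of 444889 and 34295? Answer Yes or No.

Yes

gcd(444889, 34295): 444889 = 12·34295 + 33349; 34295 = 1·33349 + 946; 33349 = 35·946 + 239; 946 = 3·239 + 229; 239 = 1·229 + 10; 229 = 22·10 + 9; 10 = 1·9 + 1; 9 = 9·1 + 0 → 1
1 divides 301, so a solution exists.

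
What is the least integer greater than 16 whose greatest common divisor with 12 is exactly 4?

12 = 4·3. Any m with gcd(m, 12) = 4 is a multiple of 4, say 4s, with s coprime to 3.
Need s > 16/4, so s ≥ 5. First s ≥ 5 with gcd(s, 3) = 1 is s = 5. Thus m = 4·5 = 20.

20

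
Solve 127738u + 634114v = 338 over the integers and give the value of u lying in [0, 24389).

Reduce mod 634114: 127738u ≡ 338 (mod 634114). With g = gcd(127738, 634114) = 26 dividing 338, divide through: 4913u ≡ 13 (mod 24389).
Since gcd(4913, 24389) = 1, u ≡ 13·(4913)⁻¹ ≡ 11502 (mod 24389). Smallest non-negative: 11502.

11502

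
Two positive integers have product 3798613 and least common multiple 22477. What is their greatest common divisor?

From gcd × lcm = pq: gcd = 3798613 / 22477 = 169.

169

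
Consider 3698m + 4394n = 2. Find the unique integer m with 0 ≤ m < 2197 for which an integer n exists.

1673

gcd(3698, 4394) = 2 (Euclid: 4394 = 1·3698 + 696; 3698 = 5·696 + 218; 696 = 3·218 + 42; 218 = 5·42 + 8; 42 = 5·8 + 2; 8 = 4·2 + 0), and 2 | 2.
Extended Euclid: 3698·(-524) + 4394·(441) = 2. Scale by 1: m₀ = -524.
General solution m = m₀ + 2197t; reducing mod 2197 gives m = 1673 (and n = -1408).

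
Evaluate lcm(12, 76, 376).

12 = 2² · 3; 76 = 2² · 19; 376 = 2³ · 47
lcm takes max exponent of each prime: 2³ · 3 · 19 · 47 = 21432

21432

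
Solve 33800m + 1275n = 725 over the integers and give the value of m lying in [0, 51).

Reduce mod 1275: 33800m ≡ 725 (mod 1275). With g = gcd(33800, 1275) = 25 dividing 725, divide through: 1352m ≡ 29 (mod 51).
Since gcd(1352, 51) = 1, m ≡ 29·(1352)⁻¹ ≡ 7 (mod 51). Smallest non-negative: 7.

7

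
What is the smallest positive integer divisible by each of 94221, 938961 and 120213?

94221 = 3² · 19² · 29; 938961 = 3² · 17² · 19²; 120213 = 3² · 19² · 37
lcm takes max exponent of each prime: 3² · 17² · 19² · 29 · 37 = 1007505153

1007505153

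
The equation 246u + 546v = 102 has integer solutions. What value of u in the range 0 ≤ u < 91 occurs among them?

Reduce mod 546: 246u ≡ 102 (mod 546). With g = gcd(246, 546) = 6 dividing 102, divide through: 41u ≡ 17 (mod 91).
Since gcd(41, 91) = 1, u ≡ 17·(41)⁻¹ ≡ 67 (mod 91). Smallest non-negative: 67.

67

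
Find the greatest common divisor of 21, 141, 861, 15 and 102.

3

21 = 3 · 7; 141 = 3 · 47; 861 = 3 · 7 · 41; 15 = 3 · 5; 102 = 2 · 3 · 17
gcd takes min exponent of each prime: 3 = 3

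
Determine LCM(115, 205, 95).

115 = 5 · 23; 205 = 5 · 41; 95 = 5 · 19
lcm takes max exponent of each prime: 5 · 19 · 23 · 41 = 89585

89585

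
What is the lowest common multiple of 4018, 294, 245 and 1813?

2229990

lcm(4018, 294) = 4018·294/gcd = 1181292/98 = 12054
lcm(12054, 245) = 12054·245/gcd = 2953230/49 = 60270
lcm(60270, 1813) = 60270·1813/gcd = 109269510/49 = 2229990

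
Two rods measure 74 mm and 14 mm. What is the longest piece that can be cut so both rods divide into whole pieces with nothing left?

2

74 = 2 · 37
14 = 2 · 7
Common: 2 = 2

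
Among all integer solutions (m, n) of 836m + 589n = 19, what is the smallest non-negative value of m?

Euclid: 836 = 1·589 + 247; 589 = 2·247 + 95; 247 = 2·95 + 57; 95 = 1·57 + 38; 57 = 1·38 + 19; 38 = 2·19 + 0 → gcd = 19; 19 = 19·1.
Back-substitution yields 836·(12) + 589·(-17) = 19, so one solution is m = 12·1 = 12, n = -17·1 = -17.
Solutions in m differ by 589/19 = 31; the one in [0, 31) is 12 mod 31 = 12.

12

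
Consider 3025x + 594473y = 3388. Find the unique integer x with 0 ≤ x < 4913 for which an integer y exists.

3735

Euclid: 594473 = 196·3025 + 1573; 3025 = 1·1573 + 1452; 1573 = 1·1452 + 121; 1452 = 12·121 + 0 → gcd = 121; 3388 = 121·28.
Back-substitution yields 3025·(-393) + 594473·(2) = 121, so one solution is x = -393·28 = -11004, y = 2·28 = 56.
Solutions in x differ by 594473/121 = 4913; the one in [0, 4913) is -11004 mod 4913 = 3735.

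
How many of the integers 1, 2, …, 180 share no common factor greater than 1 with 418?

77

Prime factors of 418: 2, 11, 19. Count integers ≤ 180 divisible by none of them.
By inclusion–exclusion: 180 − ⌊180/2⌋ − ⌊180/11⌋ − ⌊180/19⌋ + ⌊180/22⌋ + ⌊180/38⌋ + ⌊180/209⌋ − ⌊180/418⌋ = 77.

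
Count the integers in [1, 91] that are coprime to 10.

Prime factors of 10: 2, 5. Count integers ≤ 91 divisible by none of them.
By inclusion–exclusion: 91 − ⌊91/2⌋ − ⌊91/5⌋ + ⌊91/10⌋ = 37.

37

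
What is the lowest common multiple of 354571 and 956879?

gcd first: 956879 = 2·354571 + 247737; 354571 = 1·247737 + 106834; 247737 = 2·106834 + 34069; 106834 = 3·34069 + 4627; 34069 = 7·4627 + 1680; 4627 = 2·1680 + 1267; 1680 = 1·1267 + 413; 1267 = 3·413 + 28; 413 = 14·28 + 21; 28 = 1·21 + 7; 21 = 3·7 + 0 → gcd = 7
lcm = 354571·956879/gcd = 339281543909/7 = 48468791987

48468791987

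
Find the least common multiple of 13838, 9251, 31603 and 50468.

121940428324

13838 = 2 · 11 · 17 · 37; 9251 = 11 · 29²; 31603 = 11 · 13² · 17; 50468 = 2² · 11 · 31 · 37
lcm takes max exponent of each prime: 2² · 11 · 13² · 17 · 29² · 31 · 37 = 121940428324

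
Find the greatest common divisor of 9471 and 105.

9471 = 3 · 7 · 11 · 41
105 = 3 · 5 · 7
Common: 3 · 7 = 21

21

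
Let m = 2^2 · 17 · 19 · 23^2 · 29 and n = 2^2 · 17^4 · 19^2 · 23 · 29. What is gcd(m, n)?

861764

min exponent per shared prime: 2^2 · 17 · 19 · 23 · 29 = 861764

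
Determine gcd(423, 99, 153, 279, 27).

gcd(423, 99): 423 = 4·99 + 27; 99 = 3·27 + 18; 27 = 1·18 + 9; 18 = 2·9 + 0 → 9
gcd(9, 153): 153 = 17·9 + 0 → 9
gcd(9, 279): 279 = 31·9 + 0 → 9
gcd(9, 27): 27 = 3·9 + 0 → 9

9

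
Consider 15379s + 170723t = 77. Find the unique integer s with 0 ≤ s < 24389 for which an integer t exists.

Euclid: 170723 = 11·15379 + 1554; 15379 = 9·1554 + 1393; 1554 = 1·1393 + 161; 1393 = 8·161 + 105; 161 = 1·105 + 56; 105 = 1·56 + 49; 56 = 1·49 + 7; 49 = 7·7 + 0 → gcd = 7; 77 = 7·11.
Back-substitution yields 15379·(-3186) + 170723·(287) = 7, so one solution is s = -3186·11 = -35046, t = 287·11 = 3157.
Solutions in s differ by 170723/7 = 24389; the one in [0, 24389) is -35046 mod 24389 = 13732.

13732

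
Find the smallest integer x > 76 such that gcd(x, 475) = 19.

Multiples of 19 above 76: 19·5, 19·6, … . Need the cofactor coprime to 475/19 = 25.
Checking s = 5, 6, … the first with gcd(s, 25) = 1 is s = 6, giving 114.

114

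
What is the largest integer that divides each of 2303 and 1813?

2303 = 7² · 47
1813 = 7² · 37
Common: 7² = 49

49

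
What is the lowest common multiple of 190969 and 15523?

190969 = 19² · 23²; 15523 = 19² · 43
max exponents: 19² · 23² · 43 = 8211667

8211667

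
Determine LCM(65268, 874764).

gcd first: 874764 = 13·65268 + 26280; 65268 = 2·26280 + 12708; 26280 = 2·12708 + 864; 12708 = 14·864 + 612; 864 = 1·612 + 252; 612 = 2·252 + 108; 252 = 2·108 + 36; 108 = 3·36 + 0 → gcd = 36
lcm = 65268·874764/gcd = 57094096752/36 = 1585947132

1585947132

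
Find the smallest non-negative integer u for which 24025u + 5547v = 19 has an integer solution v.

gcd(24025, 5547) = 1 (Euclid: 24025 = 4·5547 + 1837; 5547 = 3·1837 + 36; 1837 = 51·36 + 1; 36 = 36·1 + 0), and 1 | 19.
Extended Euclid: 24025·(154) + 5547·(-667) = 1. Scale by 19: u₀ = 2926.
General solution u = u₀ + 5547t; reducing mod 5547 gives u = 2926 (and v = -12673).

2926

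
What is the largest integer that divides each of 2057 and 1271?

2057 = 11² · 17
1271 = 31 · 41
Common: 1 = 1

1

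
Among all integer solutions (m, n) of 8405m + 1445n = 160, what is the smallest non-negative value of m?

103

Reduce mod 1445: 8405m ≡ 160 (mod 1445). With g = gcd(8405, 1445) = 5 dividing 160, divide through: 1681m ≡ 32 (mod 289).
Since gcd(1681, 289) = 1, m ≡ 32·(1681)⁻¹ ≡ 103 (mod 289). Smallest non-negative: 103.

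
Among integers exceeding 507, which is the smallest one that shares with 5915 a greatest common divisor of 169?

676

5915 = 169·35. Any k with gcd(k, 5915) = 169 is a multiple of 169, say 169s, with s coprime to 35.
Need s > 507/169, so s ≥ 4. First s ≥ 4 with gcd(s, 35) = 1 is s = 4. Thus k = 169·4 = 676.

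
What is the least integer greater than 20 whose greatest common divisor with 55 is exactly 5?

25

Multiples of 5 above 20: 5·5, 5·6, … . Need the cofactor coprime to 55/5 = 11.
Checking s = 5, 6, … the first with gcd(s, 11) = 1 is s = 5, giving 25.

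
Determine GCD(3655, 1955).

Euclid: 3655 = 1·1955 + 1700; 1955 = 1·1700 + 255; 1700 = 6·255 + 170; 255 = 1·170 + 85; 170 = 2·85 + 0. Last nonzero remainder: 85.

85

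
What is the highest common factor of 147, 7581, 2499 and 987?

21

gcd(147, 7581): 7581 = 51·147 + 84; 147 = 1·84 + 63; 84 = 1·63 + 21; 63 = 3·21 + 0 → 21
gcd(21, 2499): 2499 = 119·21 + 0 → 21
gcd(21, 987): 987 = 47·21 + 0 → 21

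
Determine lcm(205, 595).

gcd first: 595 = 2·205 + 185; 205 = 1·185 + 20; 185 = 9·20 + 5; 20 = 4·5 + 0 → gcd = 5
lcm = 205·595/gcd = 121975/5 = 24395

24395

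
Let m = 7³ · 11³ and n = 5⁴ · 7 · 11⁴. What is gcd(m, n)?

9317

min exponent per shared prime: 7 · 11³ = 9317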